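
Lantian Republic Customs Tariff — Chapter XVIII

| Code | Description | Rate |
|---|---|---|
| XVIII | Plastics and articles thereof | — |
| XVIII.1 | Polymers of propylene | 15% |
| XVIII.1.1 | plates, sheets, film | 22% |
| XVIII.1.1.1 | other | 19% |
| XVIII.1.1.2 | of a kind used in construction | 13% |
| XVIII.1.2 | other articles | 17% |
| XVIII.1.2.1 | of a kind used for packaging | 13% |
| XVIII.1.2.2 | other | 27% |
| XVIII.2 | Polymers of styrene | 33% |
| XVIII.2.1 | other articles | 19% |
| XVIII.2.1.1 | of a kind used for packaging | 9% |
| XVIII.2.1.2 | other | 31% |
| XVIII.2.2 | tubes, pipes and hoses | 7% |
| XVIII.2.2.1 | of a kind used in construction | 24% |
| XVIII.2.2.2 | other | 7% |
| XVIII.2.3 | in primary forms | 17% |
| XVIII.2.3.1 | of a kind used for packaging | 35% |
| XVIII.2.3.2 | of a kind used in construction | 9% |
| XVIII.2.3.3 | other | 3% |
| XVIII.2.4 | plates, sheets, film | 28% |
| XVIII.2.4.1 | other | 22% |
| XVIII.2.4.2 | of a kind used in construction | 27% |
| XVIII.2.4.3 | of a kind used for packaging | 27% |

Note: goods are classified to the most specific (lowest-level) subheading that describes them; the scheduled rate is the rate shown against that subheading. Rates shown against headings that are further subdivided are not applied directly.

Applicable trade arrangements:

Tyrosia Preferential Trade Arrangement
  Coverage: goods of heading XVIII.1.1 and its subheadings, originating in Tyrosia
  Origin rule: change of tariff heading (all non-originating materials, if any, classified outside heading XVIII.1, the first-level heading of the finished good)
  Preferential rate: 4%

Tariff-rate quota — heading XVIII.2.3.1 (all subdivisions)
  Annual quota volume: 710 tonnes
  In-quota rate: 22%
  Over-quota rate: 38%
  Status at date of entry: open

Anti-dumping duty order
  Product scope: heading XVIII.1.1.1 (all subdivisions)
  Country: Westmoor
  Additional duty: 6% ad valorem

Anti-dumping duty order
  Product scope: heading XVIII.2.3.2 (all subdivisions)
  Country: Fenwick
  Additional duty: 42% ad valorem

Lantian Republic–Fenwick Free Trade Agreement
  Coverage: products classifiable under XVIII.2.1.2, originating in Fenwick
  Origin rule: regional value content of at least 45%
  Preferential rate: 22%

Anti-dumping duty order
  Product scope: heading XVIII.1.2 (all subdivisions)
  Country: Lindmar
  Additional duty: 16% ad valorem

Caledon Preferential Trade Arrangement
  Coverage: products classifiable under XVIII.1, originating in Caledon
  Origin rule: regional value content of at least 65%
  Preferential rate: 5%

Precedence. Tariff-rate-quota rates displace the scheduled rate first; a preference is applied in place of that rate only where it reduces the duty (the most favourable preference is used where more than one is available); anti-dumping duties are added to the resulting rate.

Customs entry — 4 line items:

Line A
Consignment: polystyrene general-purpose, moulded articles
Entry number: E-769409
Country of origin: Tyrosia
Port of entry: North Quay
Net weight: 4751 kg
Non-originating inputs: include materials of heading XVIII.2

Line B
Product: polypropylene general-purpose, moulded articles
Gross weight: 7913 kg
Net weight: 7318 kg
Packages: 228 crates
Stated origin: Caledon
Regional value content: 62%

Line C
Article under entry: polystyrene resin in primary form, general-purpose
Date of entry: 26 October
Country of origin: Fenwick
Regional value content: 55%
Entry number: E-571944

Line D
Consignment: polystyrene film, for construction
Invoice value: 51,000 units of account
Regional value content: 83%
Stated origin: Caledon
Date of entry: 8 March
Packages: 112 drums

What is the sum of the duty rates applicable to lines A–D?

Line A: polystyrene → XVIII.2; moulded articles → XVIII.2.1; general-purpose → XVIII.2.1.2. Scheduled 31%. Tyrosia agreement on XVIII.1.1: XVIII.2.1.2 not covered. → 31%.
Line B: polypropylene → XVIII.1; moulded articles → XVIII.1.2; general-purpose → XVIII.1.2.2. Scheduled 27%. Caledon agreement on XVIII.1: RVC < 65%. → 27%.
Line C: polystyrene → XVIII.2; resin in primary form → XVIII.2.3; general-purpose → XVIII.2.3.3. Scheduled 3%. Fenwick agreement on XVIII.2.1.2: XVIII.2.3.3 not covered. → 3%.
Line D: polystyrene → XVIII.2; film → XVIII.2.4; for construction → XVIII.2.4.2. Scheduled 27%. Caledon agreement on XVIII.1: XVIII.2.4.2 not covered. → 27%.
Sum: 31% + 27% + 3% + 27% = 88%.

88%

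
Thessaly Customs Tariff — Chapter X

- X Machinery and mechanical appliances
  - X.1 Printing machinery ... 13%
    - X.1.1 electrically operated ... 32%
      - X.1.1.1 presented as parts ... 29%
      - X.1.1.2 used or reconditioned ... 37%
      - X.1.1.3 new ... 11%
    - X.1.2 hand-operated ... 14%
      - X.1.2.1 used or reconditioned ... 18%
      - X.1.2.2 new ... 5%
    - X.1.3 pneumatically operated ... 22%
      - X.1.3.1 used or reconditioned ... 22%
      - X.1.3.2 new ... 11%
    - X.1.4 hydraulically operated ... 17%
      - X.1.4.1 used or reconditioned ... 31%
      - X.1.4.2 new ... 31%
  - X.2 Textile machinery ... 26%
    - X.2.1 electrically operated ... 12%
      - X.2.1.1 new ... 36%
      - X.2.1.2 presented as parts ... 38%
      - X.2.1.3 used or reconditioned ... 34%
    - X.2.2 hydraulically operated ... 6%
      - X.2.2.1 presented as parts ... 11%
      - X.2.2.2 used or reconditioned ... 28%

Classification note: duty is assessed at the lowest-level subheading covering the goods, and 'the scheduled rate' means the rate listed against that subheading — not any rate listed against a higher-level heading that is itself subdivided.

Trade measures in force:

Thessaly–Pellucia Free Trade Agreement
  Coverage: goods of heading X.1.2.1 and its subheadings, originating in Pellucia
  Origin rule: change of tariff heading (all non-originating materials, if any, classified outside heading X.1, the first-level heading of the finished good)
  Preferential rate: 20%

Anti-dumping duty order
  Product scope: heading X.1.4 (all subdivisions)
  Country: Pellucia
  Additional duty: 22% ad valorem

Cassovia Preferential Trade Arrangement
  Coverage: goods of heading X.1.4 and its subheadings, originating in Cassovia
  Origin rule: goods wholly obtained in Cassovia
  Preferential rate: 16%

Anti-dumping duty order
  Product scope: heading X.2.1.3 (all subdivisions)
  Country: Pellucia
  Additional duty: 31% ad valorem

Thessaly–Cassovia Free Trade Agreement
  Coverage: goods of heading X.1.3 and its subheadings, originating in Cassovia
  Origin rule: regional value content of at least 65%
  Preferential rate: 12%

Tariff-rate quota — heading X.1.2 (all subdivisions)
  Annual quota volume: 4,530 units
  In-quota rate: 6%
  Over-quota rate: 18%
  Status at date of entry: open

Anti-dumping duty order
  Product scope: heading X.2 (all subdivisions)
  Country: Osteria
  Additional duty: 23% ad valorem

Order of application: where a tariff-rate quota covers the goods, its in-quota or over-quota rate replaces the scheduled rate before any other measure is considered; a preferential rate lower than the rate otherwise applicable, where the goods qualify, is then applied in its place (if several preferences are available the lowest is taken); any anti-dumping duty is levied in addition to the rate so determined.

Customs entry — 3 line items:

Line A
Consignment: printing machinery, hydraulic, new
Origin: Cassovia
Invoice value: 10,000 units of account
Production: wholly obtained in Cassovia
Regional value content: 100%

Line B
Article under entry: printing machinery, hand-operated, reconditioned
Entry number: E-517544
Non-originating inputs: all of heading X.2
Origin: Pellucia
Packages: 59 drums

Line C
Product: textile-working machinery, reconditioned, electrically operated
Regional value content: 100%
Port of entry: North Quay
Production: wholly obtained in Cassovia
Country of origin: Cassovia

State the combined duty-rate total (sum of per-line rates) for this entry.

Line A: printing → X.1; hydraulic → X.1.4; new → X.1.4.2. Scheduled 31%. Cassovia agreement on X.1.4: wholly obtained → 16% available; Cassovia agreement on X.1.3: X.1.4.2 not covered; preferential 16%. → 16%.
Line B: printing → X.1; hand-operated → X.1.2; reconditioned → X.1.2.1. Scheduled 18%. quota on X.1.2 open → in-quota 6%; Pellucia agreement on X.1.2.1: CTH met → 20% available; preference 20% not lower than 6% → no reduction. → 6%.
Line C: textile-working → X.2; electrically operated → X.2.1; reconditioned → X.2.1.3. Scheduled 34%. Cassovia agreement on X.1.4: X.2.1.3 not covered; Cassovia agreement on X.1.3: X.2.1.3 not covered. → 34%.
Sum: 16% + 6% + 34% = 56%.

56%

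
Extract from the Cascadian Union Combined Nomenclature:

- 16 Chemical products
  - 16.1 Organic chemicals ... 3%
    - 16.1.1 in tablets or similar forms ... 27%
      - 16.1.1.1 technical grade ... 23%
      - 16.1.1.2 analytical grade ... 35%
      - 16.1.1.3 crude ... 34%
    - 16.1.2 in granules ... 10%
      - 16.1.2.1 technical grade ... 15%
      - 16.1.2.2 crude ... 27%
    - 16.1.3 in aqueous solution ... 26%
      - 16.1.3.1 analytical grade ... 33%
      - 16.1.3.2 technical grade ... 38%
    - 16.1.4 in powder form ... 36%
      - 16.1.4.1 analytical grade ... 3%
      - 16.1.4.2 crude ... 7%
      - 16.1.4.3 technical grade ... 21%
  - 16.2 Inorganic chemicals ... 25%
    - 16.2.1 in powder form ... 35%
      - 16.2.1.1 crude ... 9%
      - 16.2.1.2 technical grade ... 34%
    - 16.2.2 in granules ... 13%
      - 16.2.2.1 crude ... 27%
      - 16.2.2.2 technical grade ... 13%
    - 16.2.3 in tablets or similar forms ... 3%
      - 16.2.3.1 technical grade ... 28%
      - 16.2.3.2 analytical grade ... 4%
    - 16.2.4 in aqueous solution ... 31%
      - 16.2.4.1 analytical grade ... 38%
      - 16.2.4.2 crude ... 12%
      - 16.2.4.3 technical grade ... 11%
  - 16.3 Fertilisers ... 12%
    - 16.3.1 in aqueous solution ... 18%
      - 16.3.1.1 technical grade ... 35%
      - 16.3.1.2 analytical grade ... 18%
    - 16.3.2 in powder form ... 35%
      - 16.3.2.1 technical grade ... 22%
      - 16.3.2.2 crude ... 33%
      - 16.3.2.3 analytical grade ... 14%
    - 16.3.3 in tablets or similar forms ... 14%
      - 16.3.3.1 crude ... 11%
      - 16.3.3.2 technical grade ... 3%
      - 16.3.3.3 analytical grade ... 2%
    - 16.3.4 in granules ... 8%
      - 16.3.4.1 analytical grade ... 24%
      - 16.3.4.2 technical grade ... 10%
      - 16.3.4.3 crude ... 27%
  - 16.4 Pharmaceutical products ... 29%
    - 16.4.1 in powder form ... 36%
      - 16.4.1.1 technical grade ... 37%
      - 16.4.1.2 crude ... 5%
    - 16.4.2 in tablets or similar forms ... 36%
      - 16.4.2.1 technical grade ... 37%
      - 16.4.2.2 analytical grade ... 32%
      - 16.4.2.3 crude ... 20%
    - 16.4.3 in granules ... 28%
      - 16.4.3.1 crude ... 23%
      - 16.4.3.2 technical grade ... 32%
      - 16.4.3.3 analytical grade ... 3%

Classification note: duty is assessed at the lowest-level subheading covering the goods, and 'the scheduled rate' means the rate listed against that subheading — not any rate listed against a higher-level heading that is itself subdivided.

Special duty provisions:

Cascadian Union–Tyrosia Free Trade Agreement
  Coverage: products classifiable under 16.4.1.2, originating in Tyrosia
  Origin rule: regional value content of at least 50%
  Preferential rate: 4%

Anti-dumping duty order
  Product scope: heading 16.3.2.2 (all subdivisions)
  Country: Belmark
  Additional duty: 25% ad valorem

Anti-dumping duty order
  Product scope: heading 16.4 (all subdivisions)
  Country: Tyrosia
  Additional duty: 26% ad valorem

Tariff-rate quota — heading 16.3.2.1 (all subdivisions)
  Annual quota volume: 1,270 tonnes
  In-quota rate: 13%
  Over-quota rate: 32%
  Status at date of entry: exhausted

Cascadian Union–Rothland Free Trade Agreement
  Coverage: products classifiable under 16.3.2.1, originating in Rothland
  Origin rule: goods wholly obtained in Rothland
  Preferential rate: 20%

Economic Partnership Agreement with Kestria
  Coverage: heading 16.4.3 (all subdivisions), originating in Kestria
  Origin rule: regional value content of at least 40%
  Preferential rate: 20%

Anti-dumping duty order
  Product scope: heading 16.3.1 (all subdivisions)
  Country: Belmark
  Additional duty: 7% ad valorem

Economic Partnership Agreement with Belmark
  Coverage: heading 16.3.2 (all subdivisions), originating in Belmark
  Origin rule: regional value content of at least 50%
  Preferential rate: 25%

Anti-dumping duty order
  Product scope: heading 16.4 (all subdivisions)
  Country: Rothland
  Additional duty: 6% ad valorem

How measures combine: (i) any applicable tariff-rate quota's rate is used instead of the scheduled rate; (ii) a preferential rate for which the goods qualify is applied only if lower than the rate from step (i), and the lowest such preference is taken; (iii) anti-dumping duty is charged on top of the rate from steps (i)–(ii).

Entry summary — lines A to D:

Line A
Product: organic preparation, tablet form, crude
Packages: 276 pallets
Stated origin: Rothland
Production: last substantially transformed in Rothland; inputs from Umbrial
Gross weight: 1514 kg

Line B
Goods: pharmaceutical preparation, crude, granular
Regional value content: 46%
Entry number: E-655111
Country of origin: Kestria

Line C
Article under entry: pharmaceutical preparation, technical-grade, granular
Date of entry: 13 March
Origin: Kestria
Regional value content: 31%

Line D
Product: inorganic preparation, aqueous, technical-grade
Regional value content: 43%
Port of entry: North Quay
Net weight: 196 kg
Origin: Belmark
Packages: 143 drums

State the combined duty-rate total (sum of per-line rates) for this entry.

97%

Line A: organic → 16.1; tablet form → 16.1.1; crude → 16.1.1.3. Scheduled 34%. Rothland agreement on 16.3.2.1: 16.1.1.3 not covered. → 34%.
Line B: pharmaceutical → 16.4; granular → 16.4.3; crude → 16.4.3.1. Scheduled 23%. Kestria agreement on 16.4.3: RVC ≥ 40% → 20% available; preferential 20%. → 20%.
Line C: pharmaceutical → 16.4; granular → 16.4.3; technical-grade → 16.4.3.2. Scheduled 32%. Kestria agreement on 16.4.3: RVC < 40%. → 32%.
Line D: inorganic → 16.2; aqueous → 16.2.4; technical-grade → 16.2.4.3. Scheduled 11%. Belmark agreement on 16.3.2: 16.2.4.3 not covered. → 11%.
Sum: 34% + 20% + 32% + 11% = 97%.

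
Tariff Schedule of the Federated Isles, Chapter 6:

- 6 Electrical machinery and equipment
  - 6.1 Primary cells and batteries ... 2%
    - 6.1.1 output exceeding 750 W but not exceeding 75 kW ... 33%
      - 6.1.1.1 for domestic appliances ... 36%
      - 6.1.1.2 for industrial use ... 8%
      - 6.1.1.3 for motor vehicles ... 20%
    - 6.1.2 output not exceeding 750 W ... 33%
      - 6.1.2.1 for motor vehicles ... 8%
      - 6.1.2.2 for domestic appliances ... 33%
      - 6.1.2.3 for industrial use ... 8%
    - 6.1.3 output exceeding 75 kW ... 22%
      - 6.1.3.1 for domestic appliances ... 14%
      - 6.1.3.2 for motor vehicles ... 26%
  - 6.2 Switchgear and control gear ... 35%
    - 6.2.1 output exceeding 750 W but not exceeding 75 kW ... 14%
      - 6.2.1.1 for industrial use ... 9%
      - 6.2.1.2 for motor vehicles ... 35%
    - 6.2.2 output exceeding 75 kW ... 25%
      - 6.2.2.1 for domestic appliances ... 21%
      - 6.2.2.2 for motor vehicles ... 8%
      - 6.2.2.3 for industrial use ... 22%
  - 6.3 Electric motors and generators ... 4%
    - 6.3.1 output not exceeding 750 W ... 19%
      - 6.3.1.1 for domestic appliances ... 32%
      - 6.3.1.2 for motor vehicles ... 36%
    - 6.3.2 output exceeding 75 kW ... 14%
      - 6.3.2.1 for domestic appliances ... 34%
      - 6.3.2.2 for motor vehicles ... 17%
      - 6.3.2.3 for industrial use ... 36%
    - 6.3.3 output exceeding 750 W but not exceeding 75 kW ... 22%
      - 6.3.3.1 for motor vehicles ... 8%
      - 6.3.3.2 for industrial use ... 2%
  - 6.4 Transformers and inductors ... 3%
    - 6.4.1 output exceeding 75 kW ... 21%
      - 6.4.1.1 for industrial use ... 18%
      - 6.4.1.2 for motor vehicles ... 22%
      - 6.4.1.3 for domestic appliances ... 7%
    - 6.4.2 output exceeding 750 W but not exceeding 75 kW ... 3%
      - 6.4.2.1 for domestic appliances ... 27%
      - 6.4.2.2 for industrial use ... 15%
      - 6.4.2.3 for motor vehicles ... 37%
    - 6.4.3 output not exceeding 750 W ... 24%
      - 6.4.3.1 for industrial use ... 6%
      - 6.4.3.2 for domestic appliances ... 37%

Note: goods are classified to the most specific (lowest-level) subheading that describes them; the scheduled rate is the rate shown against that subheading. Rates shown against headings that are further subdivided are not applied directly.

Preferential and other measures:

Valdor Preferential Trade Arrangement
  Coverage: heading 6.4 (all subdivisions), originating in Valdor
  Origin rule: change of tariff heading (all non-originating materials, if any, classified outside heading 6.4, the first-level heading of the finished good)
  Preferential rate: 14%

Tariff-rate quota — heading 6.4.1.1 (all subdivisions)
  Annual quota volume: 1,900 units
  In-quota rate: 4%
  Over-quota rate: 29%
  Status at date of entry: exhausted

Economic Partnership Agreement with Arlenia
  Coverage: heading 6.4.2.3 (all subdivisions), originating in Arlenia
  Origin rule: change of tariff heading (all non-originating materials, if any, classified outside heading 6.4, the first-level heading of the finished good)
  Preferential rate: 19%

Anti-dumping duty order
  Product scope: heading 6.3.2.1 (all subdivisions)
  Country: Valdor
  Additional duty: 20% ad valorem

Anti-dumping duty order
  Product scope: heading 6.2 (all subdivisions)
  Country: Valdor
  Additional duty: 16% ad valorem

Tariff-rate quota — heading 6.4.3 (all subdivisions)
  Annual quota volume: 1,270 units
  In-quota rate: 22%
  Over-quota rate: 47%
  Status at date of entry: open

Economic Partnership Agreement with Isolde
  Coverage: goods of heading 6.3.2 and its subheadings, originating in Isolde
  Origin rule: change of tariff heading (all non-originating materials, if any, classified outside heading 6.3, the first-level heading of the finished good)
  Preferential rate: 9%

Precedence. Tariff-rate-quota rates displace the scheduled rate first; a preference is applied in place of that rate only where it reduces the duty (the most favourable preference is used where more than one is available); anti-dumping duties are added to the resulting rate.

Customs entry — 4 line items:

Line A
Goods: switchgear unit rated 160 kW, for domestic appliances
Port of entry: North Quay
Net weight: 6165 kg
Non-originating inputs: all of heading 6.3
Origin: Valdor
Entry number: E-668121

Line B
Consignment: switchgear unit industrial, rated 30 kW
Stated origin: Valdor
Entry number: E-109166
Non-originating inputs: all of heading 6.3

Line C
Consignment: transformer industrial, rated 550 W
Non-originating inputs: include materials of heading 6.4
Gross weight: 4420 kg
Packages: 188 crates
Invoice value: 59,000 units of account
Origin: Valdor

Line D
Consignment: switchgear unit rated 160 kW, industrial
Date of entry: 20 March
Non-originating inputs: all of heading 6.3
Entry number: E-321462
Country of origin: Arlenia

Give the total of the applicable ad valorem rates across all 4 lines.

106%

Line A: switchgear unit → 6.2; rated 160 kW → 6.2.2; for domestic appliances → 6.2.2.1. Scheduled 21%. Valdor agreement on 6.4: 6.2.2.1 not covered; anti-dumping (Valdor, 6.2): +16%; total 21% + 16% = 37%. → 37%.
Line B: switchgear unit → 6.2; rated 30 kW → 6.2.1; industrial → 6.2.1.1. Scheduled 9%. Valdor agreement on 6.4: 6.2.1.1 not covered; anti-dumping (Valdor, 6.2): +16%; total 9% + 16% = 25%. → 25%.
Line C: transformer → 6.4; rated 550 W → 6.4.3; industrial → 6.4.3.1. Scheduled 6%. quota on 6.4.3 open → in-quota 22%; Valdor agreement on 6.4: CTH not met. → 22%.
Line D: switchgear unit → 6.2; rated 160 kW → 6.2.2; industrial → 6.2.2.3. Scheduled 22%. Arlenia agreement on 6.4.2.3: 6.2.2.3 not covered. → 22%.
Sum: 37% + 25% + 22% + 22% = 106%.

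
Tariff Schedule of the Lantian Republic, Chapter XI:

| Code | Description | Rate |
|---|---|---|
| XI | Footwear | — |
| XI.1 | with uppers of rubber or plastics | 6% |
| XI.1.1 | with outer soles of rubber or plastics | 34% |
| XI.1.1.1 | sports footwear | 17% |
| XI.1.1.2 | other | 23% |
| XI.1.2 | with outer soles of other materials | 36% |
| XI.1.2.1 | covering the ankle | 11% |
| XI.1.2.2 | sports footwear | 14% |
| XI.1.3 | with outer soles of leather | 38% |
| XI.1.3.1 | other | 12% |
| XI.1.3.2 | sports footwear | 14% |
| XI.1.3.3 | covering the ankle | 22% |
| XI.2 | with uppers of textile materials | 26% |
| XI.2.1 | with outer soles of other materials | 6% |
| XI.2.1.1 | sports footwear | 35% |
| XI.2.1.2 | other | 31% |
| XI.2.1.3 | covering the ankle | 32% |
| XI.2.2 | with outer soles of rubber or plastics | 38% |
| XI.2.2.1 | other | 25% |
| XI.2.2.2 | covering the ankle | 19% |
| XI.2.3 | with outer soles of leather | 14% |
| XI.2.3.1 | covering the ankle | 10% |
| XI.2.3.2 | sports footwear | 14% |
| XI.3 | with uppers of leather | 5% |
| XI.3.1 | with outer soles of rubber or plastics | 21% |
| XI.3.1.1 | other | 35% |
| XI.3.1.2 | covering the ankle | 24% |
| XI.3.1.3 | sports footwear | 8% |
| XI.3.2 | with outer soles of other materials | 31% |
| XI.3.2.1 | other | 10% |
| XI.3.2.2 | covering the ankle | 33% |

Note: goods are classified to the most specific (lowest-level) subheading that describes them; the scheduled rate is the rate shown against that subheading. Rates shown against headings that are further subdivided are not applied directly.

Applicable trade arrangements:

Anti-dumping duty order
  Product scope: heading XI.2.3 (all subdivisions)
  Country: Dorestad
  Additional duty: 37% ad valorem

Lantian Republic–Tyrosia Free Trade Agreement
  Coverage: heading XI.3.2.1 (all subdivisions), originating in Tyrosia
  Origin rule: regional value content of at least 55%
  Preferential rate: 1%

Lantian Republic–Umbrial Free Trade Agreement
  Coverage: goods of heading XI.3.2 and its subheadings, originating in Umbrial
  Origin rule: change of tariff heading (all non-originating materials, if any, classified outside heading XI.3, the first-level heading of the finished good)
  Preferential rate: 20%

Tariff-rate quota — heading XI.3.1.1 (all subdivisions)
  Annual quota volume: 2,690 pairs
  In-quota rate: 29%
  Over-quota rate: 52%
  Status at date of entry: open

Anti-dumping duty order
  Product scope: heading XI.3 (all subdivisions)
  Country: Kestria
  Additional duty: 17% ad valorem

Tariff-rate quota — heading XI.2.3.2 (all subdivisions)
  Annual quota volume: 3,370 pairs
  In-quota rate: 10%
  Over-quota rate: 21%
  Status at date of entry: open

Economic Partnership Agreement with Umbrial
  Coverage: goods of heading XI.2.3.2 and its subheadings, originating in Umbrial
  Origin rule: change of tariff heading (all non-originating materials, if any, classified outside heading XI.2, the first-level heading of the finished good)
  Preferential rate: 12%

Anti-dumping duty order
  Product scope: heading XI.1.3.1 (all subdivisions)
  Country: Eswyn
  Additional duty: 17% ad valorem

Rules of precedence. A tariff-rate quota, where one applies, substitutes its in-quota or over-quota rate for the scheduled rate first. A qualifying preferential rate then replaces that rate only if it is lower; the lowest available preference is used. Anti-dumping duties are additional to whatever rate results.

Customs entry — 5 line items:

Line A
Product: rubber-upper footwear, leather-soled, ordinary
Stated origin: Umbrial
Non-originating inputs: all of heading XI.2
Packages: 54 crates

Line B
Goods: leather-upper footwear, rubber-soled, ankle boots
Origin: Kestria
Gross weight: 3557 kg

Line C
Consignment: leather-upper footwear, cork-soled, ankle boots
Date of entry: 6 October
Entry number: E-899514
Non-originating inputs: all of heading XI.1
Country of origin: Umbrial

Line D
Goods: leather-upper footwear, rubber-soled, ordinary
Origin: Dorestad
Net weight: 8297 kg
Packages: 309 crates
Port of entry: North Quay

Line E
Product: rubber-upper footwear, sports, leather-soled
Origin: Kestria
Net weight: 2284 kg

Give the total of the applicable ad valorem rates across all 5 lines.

Line A: rubber-upper → XI.1; leather-soled → XI.1.3; ordinary → XI.1.3.1. Scheduled 12%. Umbrial agreement on XI.3.2: XI.1.3.1 not covered; Umbrial agreement on XI.2.3.2: XI.1.3.1 not covered. → 12%.
Line B: leather-upper → XI.3; rubber-soled → XI.3.1; ankle boots → XI.3.1.2. Scheduled 24%. anti-dumping (Kestria, XI.3): +17%; total 24% + 17% = 41%. → 41%.
Line C: leather-upper → XI.3; cork-soled → XI.3.2; ankle boots → XI.3.2.2. Scheduled 33%. Umbrial agreement on XI.3.2: CTH met → 20% available; Umbrial agreement on XI.2.3.2: XI.3.2.2 not covered; preferential 20%. → 20%.
Line D: leather-upper → XI.3; rubber-soled → XI.3.1; ordinary → XI.3.1.1. Scheduled 35%. quota on XI.3.1.1 open → in-quota 29%. → 29%.
Line E: rubber-upper → XI.1; leather-soled → XI.1.3; sports → XI.1.3.2. Scheduled 14%. No special measure applies. → 14%.
Sum: 12% + 41% + 20% + 29% + 14% = 116%.

116%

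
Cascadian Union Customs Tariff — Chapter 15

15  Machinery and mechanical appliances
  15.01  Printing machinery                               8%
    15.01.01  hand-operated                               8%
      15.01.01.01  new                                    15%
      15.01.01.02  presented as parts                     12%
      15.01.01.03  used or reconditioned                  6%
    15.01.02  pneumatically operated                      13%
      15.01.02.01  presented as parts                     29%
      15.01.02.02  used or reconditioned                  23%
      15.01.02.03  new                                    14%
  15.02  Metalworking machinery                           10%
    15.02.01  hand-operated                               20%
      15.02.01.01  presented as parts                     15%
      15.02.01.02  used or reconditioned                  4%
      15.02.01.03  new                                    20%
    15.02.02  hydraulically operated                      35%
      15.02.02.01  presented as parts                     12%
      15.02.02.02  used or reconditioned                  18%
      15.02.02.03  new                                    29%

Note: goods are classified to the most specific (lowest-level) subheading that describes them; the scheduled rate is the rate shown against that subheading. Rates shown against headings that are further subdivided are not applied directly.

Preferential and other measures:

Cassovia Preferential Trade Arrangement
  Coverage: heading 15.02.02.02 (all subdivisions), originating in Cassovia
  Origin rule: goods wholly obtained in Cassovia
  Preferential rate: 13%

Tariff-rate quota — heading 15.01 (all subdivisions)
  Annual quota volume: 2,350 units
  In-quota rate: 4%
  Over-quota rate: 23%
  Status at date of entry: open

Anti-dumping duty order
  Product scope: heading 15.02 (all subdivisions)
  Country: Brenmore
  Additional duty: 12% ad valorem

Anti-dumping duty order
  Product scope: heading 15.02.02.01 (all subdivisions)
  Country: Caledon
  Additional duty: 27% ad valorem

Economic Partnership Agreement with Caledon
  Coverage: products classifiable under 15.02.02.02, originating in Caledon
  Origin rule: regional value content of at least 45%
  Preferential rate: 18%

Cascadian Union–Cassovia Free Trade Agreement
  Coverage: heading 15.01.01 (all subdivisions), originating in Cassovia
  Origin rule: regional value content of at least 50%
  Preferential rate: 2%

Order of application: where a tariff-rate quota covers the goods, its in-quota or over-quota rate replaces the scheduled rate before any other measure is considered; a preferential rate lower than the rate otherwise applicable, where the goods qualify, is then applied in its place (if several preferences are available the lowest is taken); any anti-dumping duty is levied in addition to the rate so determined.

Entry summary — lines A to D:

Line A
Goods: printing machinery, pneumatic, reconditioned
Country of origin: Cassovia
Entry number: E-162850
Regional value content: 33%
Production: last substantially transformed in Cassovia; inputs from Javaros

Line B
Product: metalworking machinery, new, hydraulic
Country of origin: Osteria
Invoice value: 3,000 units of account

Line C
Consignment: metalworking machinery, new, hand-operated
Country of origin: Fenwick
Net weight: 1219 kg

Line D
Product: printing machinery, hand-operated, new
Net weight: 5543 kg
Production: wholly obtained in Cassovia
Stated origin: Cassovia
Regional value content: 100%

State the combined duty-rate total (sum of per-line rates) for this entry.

Line A: printing → 15.01; pneumatic → 15.01.02; reconditioned → 15.01.02.02. Scheduled 23%. quota on 15.01 open → in-quota 4%; Cassovia agreement on 15.02.02.02: 15.01.02.02 not covered; Cassovia agreement on 15.01.01: 15.01.02.02 not covered. → 4%.
Line B: metalworking → 15.02; hydraulic → 15.02.02; new → 15.02.02.03. Scheduled 29%. No special measure applies. → 29%.
Line C: metalworking → 15.02; hand-operated → 15.02.01; new → 15.02.01.03. Scheduled 20%. No special measure applies. → 20%.
Line D: printing → 15.01; hand-operated → 15.01.01; new → 15.01.01.01. Scheduled 15%. quota on 15.01 open → in-quota 4%; Cassovia agreement on 15.02.02.02: 15.01.01.01 not covered; Cassovia agreement on 15.01.01: RVC ≥ 50% → 2% available; preferential 2%. → 2%.
Sum: 4% + 29% + 20% + 2% = 55%.

55%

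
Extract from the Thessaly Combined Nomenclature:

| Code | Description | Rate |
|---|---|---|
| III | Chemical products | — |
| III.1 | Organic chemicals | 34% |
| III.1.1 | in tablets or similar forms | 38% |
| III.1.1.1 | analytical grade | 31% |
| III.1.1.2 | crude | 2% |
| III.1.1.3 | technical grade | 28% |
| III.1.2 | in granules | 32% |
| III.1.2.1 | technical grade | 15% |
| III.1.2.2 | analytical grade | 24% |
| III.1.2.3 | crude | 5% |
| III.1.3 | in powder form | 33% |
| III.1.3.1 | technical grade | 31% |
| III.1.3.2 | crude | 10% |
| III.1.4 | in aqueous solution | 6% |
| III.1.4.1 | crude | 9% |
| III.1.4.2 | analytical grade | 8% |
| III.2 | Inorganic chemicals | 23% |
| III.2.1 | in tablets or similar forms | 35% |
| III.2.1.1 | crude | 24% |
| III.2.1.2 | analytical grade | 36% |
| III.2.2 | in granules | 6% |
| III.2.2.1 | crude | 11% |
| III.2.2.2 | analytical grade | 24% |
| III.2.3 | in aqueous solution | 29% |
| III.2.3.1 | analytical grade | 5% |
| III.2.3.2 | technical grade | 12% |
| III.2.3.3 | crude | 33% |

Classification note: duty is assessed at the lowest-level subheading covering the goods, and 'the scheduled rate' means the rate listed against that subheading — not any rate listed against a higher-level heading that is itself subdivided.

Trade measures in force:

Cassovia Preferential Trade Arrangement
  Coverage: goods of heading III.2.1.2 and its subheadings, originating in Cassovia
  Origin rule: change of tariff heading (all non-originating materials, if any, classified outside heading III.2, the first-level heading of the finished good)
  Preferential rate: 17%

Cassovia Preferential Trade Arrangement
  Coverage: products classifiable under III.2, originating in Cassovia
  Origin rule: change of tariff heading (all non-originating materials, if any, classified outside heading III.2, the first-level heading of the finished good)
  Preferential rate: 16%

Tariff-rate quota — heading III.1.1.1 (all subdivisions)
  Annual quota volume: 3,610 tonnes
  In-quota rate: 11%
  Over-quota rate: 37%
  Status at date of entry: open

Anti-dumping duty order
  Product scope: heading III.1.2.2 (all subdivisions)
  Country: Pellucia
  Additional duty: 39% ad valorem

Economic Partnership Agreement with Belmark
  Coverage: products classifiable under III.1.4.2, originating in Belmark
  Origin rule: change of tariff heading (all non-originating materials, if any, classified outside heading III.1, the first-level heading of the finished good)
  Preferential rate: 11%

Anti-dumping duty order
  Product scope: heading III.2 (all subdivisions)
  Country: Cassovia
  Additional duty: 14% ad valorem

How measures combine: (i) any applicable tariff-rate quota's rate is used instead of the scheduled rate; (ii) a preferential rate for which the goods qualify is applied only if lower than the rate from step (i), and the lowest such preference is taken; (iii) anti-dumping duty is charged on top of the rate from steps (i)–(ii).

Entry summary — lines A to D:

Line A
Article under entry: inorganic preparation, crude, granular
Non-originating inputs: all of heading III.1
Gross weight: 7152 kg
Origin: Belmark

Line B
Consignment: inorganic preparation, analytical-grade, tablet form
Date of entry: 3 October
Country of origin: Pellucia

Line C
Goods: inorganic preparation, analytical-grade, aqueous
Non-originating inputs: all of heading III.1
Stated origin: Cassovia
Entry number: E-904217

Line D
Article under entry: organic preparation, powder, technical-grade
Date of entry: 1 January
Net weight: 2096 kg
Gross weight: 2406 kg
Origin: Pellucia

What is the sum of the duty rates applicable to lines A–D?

97%

Line A: inorganic → III.2; granular → III.2.2; crude → III.2.2.1. Scheduled 11%. Belmark agreement on III.1.4.2: III.2.2.1 not covered. → 11%.
Line B: inorganic → III.2; tablet form → III.2.1; analytical-grade → III.2.1.2. Scheduled 36%. No special measure applies. → 36%.
Line C: inorganic → III.2; aqueous → III.2.3; analytical-grade → III.2.3.1. Scheduled 5%. Cassovia agreement on III.2.1.2: III.2.3.1 not covered; Cassovia agreement on III.2: CTH met → 16% available; preference 16% not lower than 5% → no reduction; anti-dumping (Cassovia, III.2): +14%; total 5% + 14% = 19%. → 19%.
Line D: organic → III.1; powder → III.1.3; technical-grade → III.1.3.1. Scheduled 31%. No special measure applies. → 31%.
Sum: 11% + 36% + 19% + 31% = 97%.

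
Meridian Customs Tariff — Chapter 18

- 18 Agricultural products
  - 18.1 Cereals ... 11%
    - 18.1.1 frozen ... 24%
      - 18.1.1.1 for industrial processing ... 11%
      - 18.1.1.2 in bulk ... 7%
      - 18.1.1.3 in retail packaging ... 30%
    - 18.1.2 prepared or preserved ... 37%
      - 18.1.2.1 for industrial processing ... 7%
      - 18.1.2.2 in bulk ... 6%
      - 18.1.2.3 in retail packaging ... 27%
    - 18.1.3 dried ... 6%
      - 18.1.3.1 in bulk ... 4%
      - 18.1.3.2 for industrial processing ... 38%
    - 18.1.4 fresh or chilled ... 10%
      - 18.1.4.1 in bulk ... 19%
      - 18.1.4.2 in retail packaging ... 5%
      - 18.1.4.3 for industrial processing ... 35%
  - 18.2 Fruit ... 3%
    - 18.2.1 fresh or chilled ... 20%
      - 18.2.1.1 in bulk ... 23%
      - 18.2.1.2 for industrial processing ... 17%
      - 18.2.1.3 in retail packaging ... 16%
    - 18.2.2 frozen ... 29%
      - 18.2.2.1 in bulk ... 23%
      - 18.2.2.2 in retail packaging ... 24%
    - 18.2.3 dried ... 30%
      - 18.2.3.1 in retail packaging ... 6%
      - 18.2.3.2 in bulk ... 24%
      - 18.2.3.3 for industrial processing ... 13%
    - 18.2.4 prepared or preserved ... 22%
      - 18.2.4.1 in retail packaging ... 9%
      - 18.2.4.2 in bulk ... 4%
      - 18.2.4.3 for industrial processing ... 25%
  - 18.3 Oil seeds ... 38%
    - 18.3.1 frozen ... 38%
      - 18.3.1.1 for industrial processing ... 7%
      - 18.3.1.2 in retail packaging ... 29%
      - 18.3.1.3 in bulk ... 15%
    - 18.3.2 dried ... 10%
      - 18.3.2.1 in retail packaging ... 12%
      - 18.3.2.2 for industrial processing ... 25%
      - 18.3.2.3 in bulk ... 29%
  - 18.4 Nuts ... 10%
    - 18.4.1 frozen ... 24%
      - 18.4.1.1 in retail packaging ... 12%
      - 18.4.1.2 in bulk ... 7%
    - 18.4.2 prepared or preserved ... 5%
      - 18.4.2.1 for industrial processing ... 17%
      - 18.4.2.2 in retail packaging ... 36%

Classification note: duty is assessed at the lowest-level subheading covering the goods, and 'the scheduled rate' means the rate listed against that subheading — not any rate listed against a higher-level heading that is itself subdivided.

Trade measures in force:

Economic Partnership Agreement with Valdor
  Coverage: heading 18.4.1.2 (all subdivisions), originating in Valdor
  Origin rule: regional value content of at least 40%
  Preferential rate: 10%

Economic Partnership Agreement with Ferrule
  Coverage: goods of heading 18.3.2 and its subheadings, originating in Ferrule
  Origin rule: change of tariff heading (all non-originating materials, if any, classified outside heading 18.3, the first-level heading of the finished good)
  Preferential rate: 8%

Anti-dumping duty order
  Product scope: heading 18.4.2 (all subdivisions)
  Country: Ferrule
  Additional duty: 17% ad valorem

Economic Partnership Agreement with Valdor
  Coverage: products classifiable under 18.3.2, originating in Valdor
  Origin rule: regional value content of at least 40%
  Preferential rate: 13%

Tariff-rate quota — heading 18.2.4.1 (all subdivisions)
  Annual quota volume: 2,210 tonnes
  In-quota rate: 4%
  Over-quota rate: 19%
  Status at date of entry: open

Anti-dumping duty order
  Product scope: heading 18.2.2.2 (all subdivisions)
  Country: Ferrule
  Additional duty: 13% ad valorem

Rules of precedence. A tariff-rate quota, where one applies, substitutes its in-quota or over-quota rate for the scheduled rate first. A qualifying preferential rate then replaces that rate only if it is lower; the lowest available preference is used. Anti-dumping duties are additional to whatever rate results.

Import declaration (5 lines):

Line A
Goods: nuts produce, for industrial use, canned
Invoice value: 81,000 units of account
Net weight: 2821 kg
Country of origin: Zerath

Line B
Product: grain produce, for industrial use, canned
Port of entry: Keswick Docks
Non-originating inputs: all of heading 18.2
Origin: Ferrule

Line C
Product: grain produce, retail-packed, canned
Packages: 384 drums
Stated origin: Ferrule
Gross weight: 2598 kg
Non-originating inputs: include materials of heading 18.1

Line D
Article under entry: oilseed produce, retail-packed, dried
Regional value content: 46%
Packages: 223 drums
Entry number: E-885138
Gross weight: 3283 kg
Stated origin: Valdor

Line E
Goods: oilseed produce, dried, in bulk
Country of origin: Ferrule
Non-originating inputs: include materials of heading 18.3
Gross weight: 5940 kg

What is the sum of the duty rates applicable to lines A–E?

92%

Line A: nuts → 18.4; canned → 18.4.2; for industrial use → 18.4.2.1. Scheduled 17%. No special measure applies. → 17%.
Line B: grain → 18.1; canned → 18.1.2; for industrial use → 18.1.2.1. Scheduled 7%. Ferrule agreement on 18.3.2: 18.1.2.1 not covered. → 7%.
Line C: grain → 18.1; canned → 18.1.2; retail-packed → 18.1.2.3. Scheduled 27%. Ferrule agreement on 18.3.2: 18.1.2.3 not covered. → 27%.
Line D: oilseed → 18.3; dried → 18.3.2; retail-packed → 18.3.2.1. Scheduled 12%. Valdor agreement on 18.4.1.2: 18.3.2.1 not covered; Valdor agreement on 18.3.2: RVC ≥ 40% → 13% available; preference 13% not lower than 12% → no reduction. → 12%.
Line E: oilseed → 18.3; dried → 18.3.2; in bulk → 18.3.2.3. Scheduled 29%. Ferrule agreement on 18.3.2: CTH not met. → 29%.
Sum: 17% + 7% + 27% + 12% + 29% = 92%.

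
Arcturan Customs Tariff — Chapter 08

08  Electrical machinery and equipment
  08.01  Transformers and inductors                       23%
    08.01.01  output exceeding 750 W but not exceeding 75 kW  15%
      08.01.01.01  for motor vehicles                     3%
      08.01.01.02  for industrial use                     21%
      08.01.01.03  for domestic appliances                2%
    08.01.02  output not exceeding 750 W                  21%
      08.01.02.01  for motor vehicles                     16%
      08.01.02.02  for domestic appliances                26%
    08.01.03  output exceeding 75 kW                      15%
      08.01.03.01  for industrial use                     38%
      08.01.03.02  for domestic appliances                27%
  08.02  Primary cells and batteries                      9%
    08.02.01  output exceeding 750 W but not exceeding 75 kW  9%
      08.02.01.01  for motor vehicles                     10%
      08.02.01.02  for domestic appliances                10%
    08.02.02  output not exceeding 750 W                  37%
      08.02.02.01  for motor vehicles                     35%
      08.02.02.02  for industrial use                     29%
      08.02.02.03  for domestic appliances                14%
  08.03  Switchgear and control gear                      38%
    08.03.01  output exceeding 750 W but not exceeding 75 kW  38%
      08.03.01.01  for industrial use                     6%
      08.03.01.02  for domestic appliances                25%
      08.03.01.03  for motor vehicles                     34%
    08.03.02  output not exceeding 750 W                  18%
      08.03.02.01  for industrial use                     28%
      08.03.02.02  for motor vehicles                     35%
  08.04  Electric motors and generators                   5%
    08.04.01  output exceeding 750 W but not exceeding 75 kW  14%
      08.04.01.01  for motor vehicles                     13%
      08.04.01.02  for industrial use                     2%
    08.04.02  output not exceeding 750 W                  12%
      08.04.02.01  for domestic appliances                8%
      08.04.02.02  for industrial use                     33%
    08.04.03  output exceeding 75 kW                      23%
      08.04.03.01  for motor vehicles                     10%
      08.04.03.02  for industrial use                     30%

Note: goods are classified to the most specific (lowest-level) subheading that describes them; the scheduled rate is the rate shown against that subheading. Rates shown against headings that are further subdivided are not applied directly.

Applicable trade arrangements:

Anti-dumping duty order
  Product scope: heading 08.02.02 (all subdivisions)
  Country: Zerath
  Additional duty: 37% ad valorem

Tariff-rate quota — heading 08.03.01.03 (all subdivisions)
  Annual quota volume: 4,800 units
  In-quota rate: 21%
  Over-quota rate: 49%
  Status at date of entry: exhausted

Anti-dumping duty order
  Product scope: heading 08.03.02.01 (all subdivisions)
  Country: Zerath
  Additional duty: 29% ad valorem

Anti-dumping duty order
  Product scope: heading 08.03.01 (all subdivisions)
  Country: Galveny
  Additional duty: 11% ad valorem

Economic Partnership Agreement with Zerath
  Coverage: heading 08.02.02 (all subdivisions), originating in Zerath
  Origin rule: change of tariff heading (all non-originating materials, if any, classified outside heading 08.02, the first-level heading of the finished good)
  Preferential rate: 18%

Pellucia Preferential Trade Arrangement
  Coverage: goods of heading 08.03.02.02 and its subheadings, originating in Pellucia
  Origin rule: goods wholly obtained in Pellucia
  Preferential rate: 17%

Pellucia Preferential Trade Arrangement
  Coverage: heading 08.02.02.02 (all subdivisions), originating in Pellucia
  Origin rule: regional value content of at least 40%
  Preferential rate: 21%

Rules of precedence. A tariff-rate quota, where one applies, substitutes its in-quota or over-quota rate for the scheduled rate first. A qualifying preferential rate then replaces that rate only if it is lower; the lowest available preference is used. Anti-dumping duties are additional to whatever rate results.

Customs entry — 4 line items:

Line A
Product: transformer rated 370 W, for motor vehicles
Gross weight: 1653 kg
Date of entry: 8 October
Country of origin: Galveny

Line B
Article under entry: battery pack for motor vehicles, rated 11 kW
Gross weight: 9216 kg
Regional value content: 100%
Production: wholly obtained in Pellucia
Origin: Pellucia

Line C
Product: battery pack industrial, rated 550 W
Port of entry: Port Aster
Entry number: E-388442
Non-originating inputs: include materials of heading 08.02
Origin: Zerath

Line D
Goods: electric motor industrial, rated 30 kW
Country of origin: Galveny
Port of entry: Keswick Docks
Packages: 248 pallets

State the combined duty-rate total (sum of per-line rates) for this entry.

94%

Line A: transformer → 08.01; rated 370 W → 08.01.02; for motor vehicles → 08.01.02.01. Scheduled 16%. No special measure applies. → 16%.
Line B: battery pack → 08.02; rated 11 kW → 08.02.01; for motor vehicles → 08.02.01.01. Scheduled 10%. Pellucia agreement on 08.03.02.02: 08.02.01.01 not covered; Pellucia agreement on 08.02.02.02: 08.02.01.01 not covered. → 10%.
Line C: battery pack → 08.02; rated 550 W → 08.02.02; industrial → 08.02.02.02. Scheduled 29%. Zerath agreement on 08.02.02: CTH not met; anti-dumping (Zerath, 08.02.02): +37%; total 29% + 37% = 66%. → 66%.
Line D: electric motor → 08.04; rated 30 kW → 08.04.01; industrial → 08.04.01.02. Scheduled 2%. No special measure applies. → 2%.
Sum: 16% + 10% + 66% + 2% = 94%.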